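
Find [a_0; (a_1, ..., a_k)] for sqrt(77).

Write x_i = (sqrt(77) + m_i)/d_i with (m_0, d_0) = (0, 1). a_0 = floor(sqrt(77)) = 8, since 8^2 = 64 <= 77 < 81 = 9^2.
Iterate m_{i+1} = d_i*a_i - m_i, d_{i+1} = (77 - m_{i+1}^2)/d_i, a_{i+1} = floor((a_0 + m_{i+1})/d_{i+1}):
  m_1 = 1*8 - 0 = 8, d_1 = (77 - 8^2)/1 = 13/1 = 13, a_1 = floor((8 + 8)/13) = 1.
  m_2 = 13*1 - 8 = 5, d_2 = (77 - 5^2)/13 = 52/13 = 4, a_2 = floor((8 + 5)/4) = 3.
  m_3 = 4*3 - 5 = 7, d_3 = (77 - 7^2)/4 = 28/4 = 7, a_3 = floor((8 + 7)/7) = 2.
  m_4 = 7*2 - 7 = 7, d_4 = (77 - 7^2)/7 = 28/7 = 4, a_4 = floor((8 + 7)/4) = 3.
  m_5 = 4*3 - 7 = 5, d_5 = (77 - 5^2)/4 = 52/4 = 13, a_5 = floor((8 + 5)/13) = 1.
  m_6 = 13*1 - 5 = 8, d_6 = (77 - 8^2)/13 = 13/13 = 1, a_6 = floor((8 + 8)/1) = 16.
  m_7 = 1*16 - 8 = 8, d_7 = (77 - 8^2)/1 = 13/1 = 13: (m_7, d_7) = (m_1, d_1) = (8, 13), so from here the quotients repeat a_1, ..., a_6; the period length is 6.
Hence the expansion of sqrt(77) is a_0 = 8 followed by the repeating block 1, 3, 2, 3, 1, 16 (period 6).

[8; (1, 3, 2, 3, 1, 16)]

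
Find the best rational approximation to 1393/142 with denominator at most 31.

Expand x = 1393/142 as a continued fraction with the Euclidean algorithm:
  1393 = 9*142 + 115, so a_0 = 9.
  142 = 1*115 + 27, so a_1 = 1.
  115 = 4*27 + 7, so a_2 = 4.
  27 = 3*7 + 6, so a_3 = 3.
  7 = 1*6 + 1, so a_4 = 1.
  6 = 6*1 + 0, so a_5 = 6.
so x = [9; 1, 4, 3, 1, 6].
Convergents (p_i = a_i*p_{i-1} + p_{i-2}, q_i = a_i*q_{i-1} + q_{i-2} with p_{-2}=0, p_{-1}=1, q_{-2}=1, q_{-1}=0), until the denominator exceeds 31:
  i=0: a_0=9, p_0 = 9*1 + 0 = 9, q_0 = 9*0 + 1 = 1.
  i=1: a_1=1, p_1 = 1*9 + 1 = 10, q_1 = 1*1 + 0 = 1.
  i=2: a_2=4, p_2 = 4*10 + 9 = 49, q_2 = 4*1 + 1 = 5.
  i=3: a_3=3, p_3 = 3*49 + 10 = 157, q_3 = 3*5 + 1 = 16.
  i=4: a_4=1, p_4 = 1*157 + 49 = 206, q_4 = 1*16 + 5 = 21.
  i=5: a_5=6, p_5 = 6*206 + 157 = 1393, q_5 = 6*21 + 16 = 142.
q_5 = 142 > 31, so the last convergent with denominator <= 31 is p_4/q_4 = 206/21.
The closest fraction with denominator <= 31 is either p_4/q_4 or the intermediate fraction (k*p_4 + p_3)/(k*q_4 + q_3) with the largest k >= 1 whose denominator stays <= 31; these approach x as k grows, and every other convergent or intermediate fraction in range is farther away.
Largest k: floor((31 - q_3)/q_4) = floor((31 - 16)/21) = 0.
Since k = 0, no intermediate fraction beyond p_4/q_4 has denominator <= 31, so the convergent 206/21 is the closest (its error is |1393*21 - 206*142|/(142*21) = 1/2982).

206/21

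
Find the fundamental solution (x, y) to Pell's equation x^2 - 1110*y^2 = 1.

(x, y) = (1999, 60)

First expand sqrt(1110) as a continued fraction. With x_i = (sqrt(1110) + m_i)/d_i and (m_0, d_0) = (0, 1): a_0 = floor(sqrt(1110)) = 33, since 33^2 = 1089 <= 1110 < 1156 = 34^2.
Iterate m_{i+1} = d_i*a_i - m_i, d_{i+1} = (1110 - m_{i+1}^2)/d_i, a_{i+1} = floor((a_0 + m_{i+1})/d_{i+1}):
  m_1 = 1*33 - 0 = 33, d_1 = (1110 - 33^2)/1 = 21/1 = 21, a_1 = floor((33 + 33)/21) = 3.
  m_2 = 21*3 - 33 = 30, d_2 = (1110 - 30^2)/21 = 210/21 = 10, a_2 = floor((33 + 30)/10) = 6.
  m_3 = 10*6 - 30 = 30, d_3 = (1110 - 30^2)/10 = 210/10 = 21, a_3 = floor((33 + 30)/21) = 3.
  m_4 = 21*3 - 30 = 33, d_4 = (1110 - 33^2)/21 = 21/21 = 1, a_4 = floor((33 + 33)/1) = 66.
  m_5 = 1*66 - 33 = 33, d_5 = (1110 - 33^2)/1 = 21/1 = 21: (m_5, d_5) = (m_1, d_1) = (33, 21), so from here the quotients repeat a_1, ..., a_4; the period length is 4.
So sqrt(1110) = [33; (3, 6, 3, 66)] with period length k = 4.
k is even, so the fundamental solution of x^2 - 1110y^2 = 1 is (p_{k-1}, q_{k-1}) = (p_3, q_3); compute convergents through index 3.
Convergents (p_i = a_i*p_{i-1} + p_{i-2}, q_i = a_i*q_{i-1} + q_{i-2} with p_{-2}=0, p_{-1}=1, q_{-2}=1, q_{-1}=0):
  i=0: a_0=33, p_0 = 33*1 + 0 = 33, q_0 = 33*0 + 1 = 1.
  i=1: a_1=3, p_1 = 3*33 + 1 = 100, q_1 = 3*1 + 0 = 3.
  i=2: a_2=6, p_2 = 6*100 + 33 = 633, q_2 = 6*3 + 1 = 19.
  i=3: a_3=3, p_3 = 3*633 + 100 = 1999, q_3 = 3*19 + 3 = 60.
Check: 1999^2 - 1110*60^2 = 3996001 - 3996000 = 1, so (x, y) = (1999, 60) solves the equation, and by the theorem it is the least positive solution.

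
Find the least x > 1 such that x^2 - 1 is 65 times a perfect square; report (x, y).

(x, y) = (129, 16)

First expand sqrt(65) as a continued fraction. With x_i = (sqrt(65) + m_i)/d_i and (m_0, d_0) = (0, 1): a_0 = floor(sqrt(65)) = 8, since 8^2 = 64 <= 65 < 81 = 9^2.
Iterate m_{i+1} = d_i*a_i - m_i, d_{i+1} = (65 - m_{i+1}^2)/d_i, a_{i+1} = floor((a_0 + m_{i+1})/d_{i+1}):
  m_1 = 1*8 - 0 = 8, d_1 = (65 - 8^2)/1 = 1/1 = 1, a_1 = floor((8 + 8)/1) = 16.
  m_2 = 1*16 - 8 = 8, d_2 = (65 - 8^2)/1 = 1/1 = 1: (m_2, d_2) = (m_1, d_1) = (8, 1), so from here the quotient a_1 repeats; the period length is 1.
So sqrt(65) = [8; (16)] with period length k = 1.
k is odd, so (p_{k-1}, q_{k-1}) only solves x^2 - 65y^2 = -1 and the fundamental solution of x^2 - 65y^2 = 1 is (p_{2k-1}, q_{2k-1}) = (p_1, q_1); compute convergents through index 1, running through the period twice.
Convergents (p_i = a_i*p_{i-1} + p_{i-2}, q_i = a_i*q_{i-1} + q_{i-2} with p_{-2}=0, p_{-1}=1, q_{-2}=1, q_{-1}=0):
  i=0: a_0=8, p_0 = 8*1 + 0 = 8, q_0 = 8*0 + 1 = 1.
  i=1: a_1=16, p_1 = 16*8 + 1 = 129, q_1 = 16*1 + 0 = 16.
Indeed p_0^2 - 65*q_0^2 = 64 - 65 = -1, not +1.
Check: 129^2 - 65*16^2 = 16641 - 16640 = 1, so (x, y) = (129, 16) solves the equation, and by the theorem it is the least positive solution.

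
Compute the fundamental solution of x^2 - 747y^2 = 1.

First expand sqrt(747) as a continued fraction. With x_i = (sqrt(747) + m_i)/d_i and (m_0, d_0) = (0, 1): a_0 = floor(sqrt(747)) = 27, since 27^2 = 729 <= 747 < 784 = 28^2.
Iterate m_{i+1} = d_i*a_i - m_i, d_{i+1} = (747 - m_{i+1}^2)/d_i, a_{i+1} = floor((a_0 + m_{i+1})/d_{i+1}):
  m_1 = 1*27 - 0 = 27, d_1 = (747 - 27^2)/1 = 18/1 = 18, a_1 = floor((27 + 27)/18) = 3.
  m_2 = 18*3 - 27 = 27, d_2 = (747 - 27^2)/18 = 18/18 = 1, a_2 = floor((27 + 27)/1) = 54.
  m_3 = 1*54 - 27 = 27, d_3 = (747 - 27^2)/1 = 18/1 = 18: (m_3, d_3) = (m_1, d_1) = (27, 18), so from here the quotients repeat a_1, a_2; the period length is 2.
So sqrt(747) = [27; (3, 54)] with period length k = 2.
k is even, so the fundamental solution of x^2 - 747y^2 = 1 is (p_{k-1}, q_{k-1}) = (p_1, q_1); compute convergents through index 1.
Convergents (p_i = a_i*p_{i-1} + p_{i-2}, q_i = a_i*q_{i-1} + q_{i-2} with p_{-2}=0, p_{-1}=1, q_{-2}=1, q_{-1}=0):
  i=0: a_0=27, p_0 = 27*1 + 0 = 27, q_0 = 27*0 + 1 = 1.
  i=1: a_1=3, p_1 = 3*27 + 1 = 82, q_1 = 3*1 + 0 = 3.
Check: 82^2 - 747*3^2 = 6724 - 6723 = 1, so (x, y) = (82, 3) solves the equation, and by the theorem it is the least positive solution.

(x, y) = (82, 3)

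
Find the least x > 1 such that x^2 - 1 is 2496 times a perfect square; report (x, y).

First expand sqrt(2496) as a continued fraction. With x_i = (sqrt(2496) + m_i)/d_i and (m_0, d_0) = (0, 1): a_0 = floor(sqrt(2496)) = 49, since 49^2 = 2401 <= 2496 < 2500 = 50^2.
Iterate m_{i+1} = d_i*a_i - m_i, d_{i+1} = (2496 - m_{i+1}^2)/d_i, a_{i+1} = floor((a_0 + m_{i+1})/d_{i+1}):
  m_1 = 1*49 - 0 = 49, d_1 = (2496 - 49^2)/1 = 95/1 = 95, a_1 = floor((49 + 49)/95) = 1.
  m_2 = 95*1 - 49 = 46, d_2 = (2496 - 46^2)/95 = 380/95 = 4, a_2 = floor((49 + 46)/4) = 23.
  m_3 = 4*23 - 46 = 46, d_3 = (2496 - 46^2)/4 = 380/4 = 95, a_3 = floor((49 + 46)/95) = 1.
  m_4 = 95*1 - 46 = 49, d_4 = (2496 - 49^2)/95 = 95/95 = 1, a_4 = floor((49 + 49)/1) = 98.
  m_5 = 1*98 - 49 = 49, d_5 = (2496 - 49^2)/1 = 95/1 = 95: (m_5, d_5) = (m_1, d_1) = (49, 95), so from here the quotients repeat a_1, ..., a_4; the period length is 4.
So sqrt(2496) = [49; (1, 23, 1, 98)] with period length k = 4.
k is even, so the fundamental solution of x^2 - 2496y^2 = 1 is (p_{k-1}, q_{k-1}) = (p_3, q_3); compute convergents through index 3.
Convergents (p_i = a_i*p_{i-1} + p_{i-2}, q_i = a_i*q_{i-1} + q_{i-2} with p_{-2}=0, p_{-1}=1, q_{-2}=1, q_{-1}=0):
  i=0: a_0=49, p_0 = 49*1 + 0 = 49, q_0 = 49*0 + 1 = 1.
  i=1: a_1=1, p_1 = 1*49 + 1 = 50, q_1 = 1*1 + 0 = 1.
  i=2: a_2=23, p_2 = 23*50 + 49 = 1199, q_2 = 23*1 + 1 = 24.
  i=3: a_3=1, p_3 = 1*1199 + 50 = 1249, q_3 = 1*24 + 1 = 25.
Check: 1249^2 - 2496*25^2 = 1560001 - 1560000 = 1, so (x, y) = (1249, 25) solves the equation, and by the theorem it is the least positive solution.

(x, y) = (1249, 25)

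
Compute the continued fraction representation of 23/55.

Run the Euclidean algorithm on 23 and 55; the successive quotients are the partial quotients a_0, a_1, ... (each step inverts the fractional part left over by the previous one):
  23 = 0*55 + 23, so a_0 = 0.
  55 = 2*23 + 9, so a_1 = 2.
  23 = 2*9 + 5, so a_2 = 2.
  9 = 1*5 + 4, so a_3 = 1.
  5 = 1*4 + 1, so a_4 = 1.
  4 = 4*1 + 0, so a_5 = 4.
The remainder reaches 0 after 6 divisions, so the expansion has 6 partial quotients, read off in order.

[0; 2, 2, 1, 1, 4]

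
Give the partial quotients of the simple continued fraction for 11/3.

Run the Euclidean algorithm on 11 and 3; the successive quotients are the partial quotients a_0, a_1, ... (each step inverts the fractional part left over by the previous one):
  11 = 3*3 + 2, so a_0 = 3.
  3 = 1*2 + 1, so a_1 = 1.
  2 = 2*1 + 0, so a_2 = 2.
The remainder reaches 0 after 3 divisions, so the expansion has 3 partial quotients, read off in order.

[3; 1, 2]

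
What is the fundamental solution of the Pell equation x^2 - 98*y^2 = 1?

(x, y) = (99, 10)

First expand sqrt(98) as a continued fraction. With x_i = (sqrt(98) + m_i)/d_i and (m_0, d_0) = (0, 1): a_0 = floor(sqrt(98)) = 9, since 9^2 = 81 <= 98 < 100 = 10^2.
Iterate m_{i+1} = d_i*a_i - m_i, d_{i+1} = (98 - m_{i+1}^2)/d_i, a_{i+1} = floor((a_0 + m_{i+1})/d_{i+1}):
  m_1 = 1*9 - 0 = 9, d_1 = (98 - 9^2)/1 = 17/1 = 17, a_1 = floor((9 + 9)/17) = 1.
  m_2 = 17*1 - 9 = 8, d_2 = (98 - 8^2)/17 = 34/17 = 2, a_2 = floor((9 + 8)/2) = 8.
  m_3 = 2*8 - 8 = 8, d_3 = (98 - 8^2)/2 = 34/2 = 17, a_3 = floor((9 + 8)/17) = 1.
  m_4 = 17*1 - 8 = 9, d_4 = (98 - 9^2)/17 = 17/17 = 1, a_4 = floor((9 + 9)/1) = 18.
  m_5 = 1*18 - 9 = 9, d_5 = (98 - 9^2)/1 = 17/1 = 17: (m_5, d_5) = (m_1, d_1) = (9, 17), so from here the quotients repeat a_1, ..., a_4; the period length is 4.
So sqrt(98) = [9; (1, 8, 1, 18)] with period length k = 4.
k is even, so the fundamental solution of x^2 - 98y^2 = 1 is (p_{k-1}, q_{k-1}) = (p_3, q_3); compute convergents through index 3.
Convergents (p_i = a_i*p_{i-1} + p_{i-2}, q_i = a_i*q_{i-1} + q_{i-2} with p_{-2}=0, p_{-1}=1, q_{-2}=1, q_{-1}=0):
  i=0: a_0=9, p_0 = 9*1 + 0 = 9, q_0 = 9*0 + 1 = 1.
  i=1: a_1=1, p_1 = 1*9 + 1 = 10, q_1 = 1*1 + 0 = 1.
  i=2: a_2=8, p_2 = 8*10 + 9 = 89, q_2 = 8*1 + 1 = 9.
  i=3: a_3=1, p_3 = 1*89 + 10 = 99, q_3 = 1*9 + 1 = 10.
Check: 99^2 - 98*10^2 = 9801 - 9800 = 1, so (x, y) = (99, 10) solves the equation, and by the theorem it is the least positive solution.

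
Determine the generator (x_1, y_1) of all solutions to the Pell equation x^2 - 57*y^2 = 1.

First expand sqrt(57) as a continued fraction. With x_i = (sqrt(57) + m_i)/d_i and (m_0, d_0) = (0, 1): a_0 = floor(sqrt(57)) = 7, since 7^2 = 49 <= 57 < 64 = 8^2.
Iterate m_{i+1} = d_i*a_i - m_i, d_{i+1} = (57 - m_{i+1}^2)/d_i, a_{i+1} = floor((a_0 + m_{i+1})/d_{i+1}):
  m_1 = 1*7 - 0 = 7, d_1 = (57 - 7^2)/1 = 8/1 = 8, a_1 = floor((7 + 7)/8) = 1.
  m_2 = 8*1 - 7 = 1, d_2 = (57 - 1^2)/8 = 56/8 = 7, a_2 = floor((7 + 1)/7) = 1.
  m_3 = 7*1 - 1 = 6, d_3 = (57 - 6^2)/7 = 21/7 = 3, a_3 = floor((7 + 6)/3) = 4.
  m_4 = 3*4 - 6 = 6, d_4 = (57 - 6^2)/3 = 21/3 = 7, a_4 = floor((7 + 6)/7) = 1.
  m_5 = 7*1 - 6 = 1, d_5 = (57 - 1^2)/7 = 56/7 = 8, a_5 = floor((7 + 1)/8) = 1.
  m_6 = 8*1 - 1 = 7, d_6 = (57 - 7^2)/8 = 8/8 = 1, a_6 = floor((7 + 7)/1) = 14.
  m_7 = 1*14 - 7 = 7, d_7 = (57 - 7^2)/1 = 8/1 = 8: (m_7, d_7) = (m_1, d_1) = (7, 8), so from here the quotients repeat a_1, ..., a_6; the period length is 6.
So sqrt(57) = [7; (1, 1, 4, 1, 1, 14)] with period length k = 6.
k is even, so the fundamental solution of x^2 - 57y^2 = 1 is (p_{k-1}, q_{k-1}) = (p_5, q_5); compute convergents through index 5.
Convergents (p_i = a_i*p_{i-1} + p_{i-2}, q_i = a_i*q_{i-1} + q_{i-2} with p_{-2}=0, p_{-1}=1, q_{-2}=1, q_{-1}=0):
  i=0: a_0=7, p_0 = 7*1 + 0 = 7, q_0 = 7*0 + 1 = 1.
  i=1: a_1=1, p_1 = 1*7 + 1 = 8, q_1 = 1*1 + 0 = 1.
  i=2: a_2=1, p_2 = 1*8 + 7 = 15, q_2 = 1*1 + 1 = 2.
  i=3: a_3=4, p_3 = 4*15 + 8 = 68, q_3 = 4*2 + 1 = 9.
  i=4: a_4=1, p_4 = 1*68 + 15 = 83, q_4 = 1*9 + 2 = 11.
  i=5: a_5=1, p_5 = 1*83 + 68 = 151, q_5 = 1*11 + 9 = 20.
Check: 151^2 - 57*20^2 = 22801 - 22800 = 1, so (x, y) = (151, 20) solves the equation, and by the theorem it is the least positive solution.

(x, y) = (151, 20)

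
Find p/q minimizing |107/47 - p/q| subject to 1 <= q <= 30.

Expand x = 107/47 as a continued fraction with the Euclidean algorithm:
  107 = 2*47 + 13, so a_0 = 2.
  47 = 3*13 + 8, so a_1 = 3.
  13 = 1*8 + 5, so a_2 = 1.
  8 = 1*5 + 3, so a_3 = 1.
  5 = 1*3 + 2, so a_4 = 1.
  3 = 1*2 + 1, so a_5 = 1.
  2 = 2*1 + 0, so a_6 = 2.
so x = [2; 3, 1, 1, 1, 1, 2].
Convergents (p_i = a_i*p_{i-1} + p_{i-2}, q_i = a_i*q_{i-1} + q_{i-2} with p_{-2}=0, p_{-1}=1, q_{-2}=1, q_{-1}=0), until the denominator exceeds 30:
  i=0: a_0=2, p_0 = 2*1 + 0 = 2, q_0 = 2*0 + 1 = 1.
  i=1: a_1=3, p_1 = 3*2 + 1 = 7, q_1 = 3*1 + 0 = 3.
  i=2: a_2=1, p_2 = 1*7 + 2 = 9, q_2 = 1*3 + 1 = 4.
  i=3: a_3=1, p_3 = 1*9 + 7 = 16, q_3 = 1*4 + 3 = 7.
  i=4: a_4=1, p_4 = 1*16 + 9 = 25, q_4 = 1*7 + 4 = 11.
  i=5: a_5=1, p_5 = 1*25 + 16 = 41, q_5 = 1*11 + 7 = 18.
  i=6: a_6=2, p_6 = 2*41 + 25 = 107, q_6 = 2*18 + 11 = 47.
q_6 = 47 > 30, so the last convergent with denominator <= 30 is p_5/q_5 = 41/18.
The closest fraction with denominator <= 30 is either p_5/q_5 or the intermediate fraction (k*p_5 + p_4)/(k*q_5 + q_4) with the largest k >= 1 whose denominator stays <= 30; these approach x as k grows, and every other convergent or intermediate fraction in range is farther away.
Largest k: floor((30 - q_4)/q_5) = floor((30 - 11)/18) = 1.
That gives (1*41 + 25)/(1*18 + 11) = 66/29.
Compare the errors: |x - 41/18| = |107*18 - 41*47|/(47*18) = 1/846, and |x - 66/29| = |107*29 - 66*47|/(47*29) = 1/1363.
Cross-multiplying, 1*846 = 846 < 1363 = 1*1363, so 1/1363 is smaller: the intermediate fraction 66/29 is closer to x than 41/18.

66/29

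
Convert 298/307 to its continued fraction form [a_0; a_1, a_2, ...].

Run the Euclidean algorithm on 298 and 307; the successive quotients are the partial quotients a_0, a_1, ... (each step inverts the fractional part left over by the previous one):
  298 = 0*307 + 298, so a_0 = 0.
  307 = 1*298 + 9, so a_1 = 1.
  298 = 33*9 + 1, so a_2 = 33.
  9 = 9*1 + 0, so a_3 = 9.
The remainder reaches 0 after 4 divisions, so the expansion has 4 partial quotients, read off in order.

[0; 1, 33, 9]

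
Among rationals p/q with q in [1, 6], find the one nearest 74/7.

53/5

Expand x = 74/7 as a continued fraction with the Euclidean algorithm:
  74 = 10*7 + 4, so a_0 = 10.
  7 = 1*4 + 3, so a_1 = 1.
  4 = 1*3 + 1, so a_2 = 1.
  3 = 3*1 + 0, so a_3 = 3.
so x = [10; 1, 1, 3].
Convergents (p_i = a_i*p_{i-1} + p_{i-2}, q_i = a_i*q_{i-1} + q_{i-2} with p_{-2}=0, p_{-1}=1, q_{-2}=1, q_{-1}=0), until the denominator exceeds 6:
  i=0: a_0=10, p_0 = 10*1 + 0 = 10, q_0 = 10*0 + 1 = 1.
  i=1: a_1=1, p_1 = 1*10 + 1 = 11, q_1 = 1*1 + 0 = 1.
  i=2: a_2=1, p_2 = 1*11 + 10 = 21, q_2 = 1*1 + 1 = 2.
  i=3: a_3=3, p_3 = 3*21 + 11 = 74, q_3 = 3*2 + 1 = 7.
q_3 = 7 > 6, so the last convergent with denominator <= 6 is p_2/q_2 = 21/2.
The closest fraction with denominator <= 6 is either p_2/q_2 or the intermediate fraction (k*p_2 + p_1)/(k*q_2 + q_1) with the largest k >= 1 whose denominator stays <= 6; these approach x as k grows, and every other convergent or intermediate fraction in range is farther away.
Largest k: floor((6 - q_1)/q_2) = floor((6 - 1)/2) = 2.
That gives (2*21 + 11)/(2*2 + 1) = 53/5.
Compare the errors: |x - 21/2| = |74*2 - 21*7|/(7*2) = 1/14, and |x - 53/5| = |74*5 - 53*7|/(7*5) = 1/35.
Cross-multiplying, 1*14 = 14 < 35 = 1*35, so 1/35 is smaller: the intermediate fraction 53/5 is closer to x than 21/2.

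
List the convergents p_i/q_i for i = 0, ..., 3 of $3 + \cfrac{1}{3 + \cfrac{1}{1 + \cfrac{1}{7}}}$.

Using the convergent recurrence p_i = a_i*p_{i-1} + p_{i-2}, q_i = a_i*q_{i-1} + q_{i-2} with p_{-2}=0, p_{-1}=1, q_{-2}=1, q_{-1}=0:
  i=0: a_0=3, p_0 = 3*1 + 0 = 3, q_0 = 3*0 + 1 = 1.
  i=1: a_1=3, p_1 = 3*3 + 1 = 10, q_1 = 3*1 + 0 = 3.
  i=2: a_2=1, p_2 = 1*10 + 3 = 13, q_2 = 1*3 + 1 = 4.
  i=3: a_3=7, p_3 = 7*13 + 10 = 101, q_3 = 7*4 + 3 = 31.

3/1, 10/3, 13/4, 101/31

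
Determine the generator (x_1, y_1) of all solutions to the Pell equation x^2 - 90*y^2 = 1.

(x, y) = (19, 2)

First expand sqrt(90) as a continued fraction. With x_i = (sqrt(90) + m_i)/d_i and (m_0, d_0) = (0, 1): a_0 = floor(sqrt(90)) = 9, since 9^2 = 81 <= 90 < 100 = 10^2.
Iterate m_{i+1} = d_i*a_i - m_i, d_{i+1} = (90 - m_{i+1}^2)/d_i, a_{i+1} = floor((a_0 + m_{i+1})/d_{i+1}):
  m_1 = 1*9 - 0 = 9, d_1 = (90 - 9^2)/1 = 9/1 = 9, a_1 = floor((9 + 9)/9) = 2.
  m_2 = 9*2 - 9 = 9, d_2 = (90 - 9^2)/9 = 9/9 = 1, a_2 = floor((9 + 9)/1) = 18.
  m_3 = 1*18 - 9 = 9, d_3 = (90 - 9^2)/1 = 9/1 = 9: (m_3, d_3) = (m_1, d_1) = (9, 9), so from here the quotients repeat a_1, a_2; the period length is 2.
So sqrt(90) = [9; (2, 18)] with period length k = 2.
k is even, so the fundamental solution of x^2 - 90y^2 = 1 is (p_{k-1}, q_{k-1}) = (p_1, q_1); compute convergents through index 1.
Convergents (p_i = a_i*p_{i-1} + p_{i-2}, q_i = a_i*q_{i-1} + q_{i-2} with p_{-2}=0, p_{-1}=1, q_{-2}=1, q_{-1}=0):
  i=0: a_0=9, p_0 = 9*1 + 0 = 9, q_0 = 9*0 + 1 = 1.
  i=1: a_1=2, p_1 = 2*9 + 1 = 19, q_1 = 2*1 + 0 = 2.
Check: 19^2 - 90*2^2 = 361 - 360 = 1, so (x, y) = (19, 2) solves the equation, and by the theorem it is the least positive solution.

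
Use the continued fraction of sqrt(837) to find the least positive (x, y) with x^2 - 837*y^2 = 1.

First expand sqrt(837) as a continued fraction. With x_i = (sqrt(837) + m_i)/d_i and (m_0, d_0) = (0, 1): a_0 = floor(sqrt(837)) = 28, since 28^2 = 784 <= 837 < 841 = 29^2.
Iterate m_{i+1} = d_i*a_i - m_i, d_{i+1} = (837 - m_{i+1}^2)/d_i, a_{i+1} = floor((a_0 + m_{i+1})/d_{i+1}):
  m_1 = 1*28 - 0 = 28, d_1 = (837 - 28^2)/1 = 53/1 = 53, a_1 = floor((28 + 28)/53) = 1.
  m_2 = 53*1 - 28 = 25, d_2 = (837 - 25^2)/53 = 212/53 = 4, a_2 = floor((28 + 25)/4) = 13.
  m_3 = 4*13 - 25 = 27, d_3 = (837 - 27^2)/4 = 108/4 = 27, a_3 = floor((28 + 27)/27) = 2.
  m_4 = 27*2 - 27 = 27, d_4 = (837 - 27^2)/27 = 108/27 = 4, a_4 = floor((28 + 27)/4) = 13.
  m_5 = 4*13 - 27 = 25, d_5 = (837 - 25^2)/4 = 212/4 = 53, a_5 = floor((28 + 25)/53) = 1.
  m_6 = 53*1 - 25 = 28, d_6 = (837 - 28^2)/53 = 53/53 = 1, a_6 = floor((28 + 28)/1) = 56.
  m_7 = 1*56 - 28 = 28, d_7 = (837 - 28^2)/1 = 53/1 = 53: (m_7, d_7) = (m_1, d_1) = (28, 53), so from here the quotients repeat a_1, ..., a_6; the period length is 6.
So sqrt(837) = [28; (1, 13, 2, 13, 1, 56)] with period length k = 6.
k is even, so the fundamental solution of x^2 - 837y^2 = 1 is (p_{k-1}, q_{k-1}) = (p_5, q_5); compute convergents through index 5.
Convergents (p_i = a_i*p_{i-1} + p_{i-2}, q_i = a_i*q_{i-1} + q_{i-2} with p_{-2}=0, p_{-1}=1, q_{-2}=1, q_{-1}=0):
  i=0: a_0=28, p_0 = 28*1 + 0 = 28, q_0 = 28*0 + 1 = 1.
  i=1: a_1=1, p_1 = 1*28 + 1 = 29, q_1 = 1*1 + 0 = 1.
  i=2: a_2=13, p_2 = 13*29 + 28 = 405, q_2 = 13*1 + 1 = 14.
  i=3: a_3=2, p_3 = 2*405 + 29 = 839, q_3 = 2*14 + 1 = 29.
  i=4: a_4=13, p_4 = 13*839 + 405 = 11312, q_4 = 13*29 + 14 = 391.
  i=5: a_5=1, p_5 = 1*11312 + 839 = 12151, q_5 = 1*391 + 29 = 420.
Check: 12151^2 - 837*420^2 = 147646801 - 147646800 = 1, so (x, y) = (12151, 420) solves the equation, and by the theorem it is the least positive solution.

(x, y) = (12151, 420)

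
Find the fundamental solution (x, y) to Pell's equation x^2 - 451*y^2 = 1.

First expand sqrt(451) as a continued fraction. With x_i = (sqrt(451) + m_i)/d_i and (m_0, d_0) = (0, 1): a_0 = floor(sqrt(451)) = 21, since 21^2 = 441 <= 451 < 484 = 22^2.
Iterate m_{i+1} = d_i*a_i - m_i, d_{i+1} = (451 - m_{i+1}^2)/d_i, a_{i+1} = floor((a_0 + m_{i+1})/d_{i+1}):
  m_1 = 1*21 - 0 = 21, d_1 = (451 - 21^2)/1 = 10/1 = 10, a_1 = floor((21 + 21)/10) = 4.
  m_2 = 10*4 - 21 = 19, d_2 = (451 - 19^2)/10 = 90/10 = 9, a_2 = floor((21 + 19)/9) = 4.
  m_3 = 9*4 - 19 = 17, d_3 = (451 - 17^2)/9 = 162/9 = 18, a_3 = floor((21 + 17)/18) = 2.
  m_4 = 18*2 - 17 = 19, d_4 = (451 - 19^2)/18 = 90/18 = 5, a_4 = floor((21 + 19)/5) = 8.
  m_5 = 5*8 - 19 = 21, d_5 = (451 - 21^2)/5 = 10/5 = 2, a_5 = floor((21 + 21)/2) = 21.
  m_6 = 2*21 - 21 = 21, d_6 = (451 - 21^2)/2 = 10/2 = 5, a_6 = floor((21 + 21)/5) = 8.
  m_7 = 5*8 - 21 = 19, d_7 = (451 - 19^2)/5 = 90/5 = 18, a_7 = floor((21 + 19)/18) = 2.
  m_8 = 18*2 - 19 = 17, d_8 = (451 - 17^2)/18 = 162/18 = 9, a_8 = floor((21 + 17)/9) = 4.
  m_9 = 9*4 - 17 = 19, d_9 = (451 - 19^2)/9 = 90/9 = 10, a_9 = floor((21 + 19)/10) = 4.
  m_10 = 10*4 - 19 = 21, d_10 = (451 - 21^2)/10 = 10/10 = 1, a_10 = floor((21 + 21)/1) = 42.
  m_11 = 1*42 - 21 = 21, d_11 = (451 - 21^2)/1 = 10/1 = 10: (m_11, d_11) = (m_1, d_1) = (21, 10), so from here the quotients repeat a_1, ..., a_10; the period length is 10.
So sqrt(451) = [21; (4, 4, 2, 8, 21, 8, 2, 4, 4, 42)] with period length k = 10.
k is even, so the fundamental solution of x^2 - 451y^2 = 1 is (p_{k-1}, q_{k-1}) = (p_9, q_9); compute convergents through index 9.
Convergents (p_i = a_i*p_{i-1} + p_{i-2}, q_i = a_i*q_{i-1} + q_{i-2} with p_{-2}=0, p_{-1}=1, q_{-2}=1, q_{-1}=0):
  i=0: a_0=21, p_0 = 21*1 + 0 = 21, q_0 = 21*0 + 1 = 1.
  i=1: a_1=4, p_1 = 4*21 + 1 = 85, q_1 = 4*1 + 0 = 4.
  i=2: a_2=4, p_2 = 4*85 + 21 = 361, q_2 = 4*4 + 1 = 17.
  i=3: a_3=2, p_3 = 2*361 + 85 = 807, q_3 = 2*17 + 4 = 38.
  i=4: a_4=8, p_4 = 8*807 + 361 = 6817, q_4 = 8*38 + 17 = 321.
  i=5: a_5=21, p_5 = 21*6817 + 807 = 143964, q_5 = 21*321 + 38 = 6779.
  i=6: a_6=8, p_6 = 8*143964 + 6817 = 1158529, q_6 = 8*6779 + 321 = 54553.
  i=7: a_7=2, p_7 = 2*1158529 + 143964 = 2461022, q_7 = 2*54553 + 6779 = 115885.
  i=8: a_8=4, p_8 = 4*2461022 + 1158529 = 11002617, q_8 = 4*115885 + 54553 = 518093.
  i=9: a_9=4, p_9 = 4*11002617 + 2461022 = 46471490, q_9 = 4*518093 + 115885 = 2188257.
Check: 46471490^2 - 451*2188257^2 = 2159599382820100 - 2159599382820099 = 1, so (x, y) = (46471490, 2188257) solves the equation, and by the theorem it is the least positive solution.

(x, y) = (46471490, 2188257)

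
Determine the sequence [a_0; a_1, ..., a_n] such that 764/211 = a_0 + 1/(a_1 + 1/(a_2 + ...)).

Run the Euclidean algorithm on 764 and 211; the successive quotients are the partial quotients a_0, a_1, ... (each step inverts the fractional part left over by the previous one):
  764 = 3*211 + 131, so a_0 = 3.
  211 = 1*131 + 80, so a_1 = 1.
  131 = 1*80 + 51, so a_2 = 1.
  80 = 1*51 + 29, so a_3 = 1.
  51 = 1*29 + 22, so a_4 = 1.
  29 = 1*22 + 7, so a_5 = 1.
  22 = 3*7 + 1, so a_6 = 3.
  7 = 7*1 + 0, so a_7 = 7.
The remainder reaches 0 after 8 divisions, so the expansion has 8 partial quotients, read off in order.

[3; 1, 1, 1, 1, 1, 3, 7]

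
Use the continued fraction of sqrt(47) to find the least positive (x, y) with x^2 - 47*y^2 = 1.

First expand sqrt(47) as a continued fraction. With x_i = (sqrt(47) + m_i)/d_i and (m_0, d_0) = (0, 1): a_0 = floor(sqrt(47)) = 6, since 6^2 = 36 <= 47 < 49 = 7^2.
Iterate m_{i+1} = d_i*a_i - m_i, d_{i+1} = (47 - m_{i+1}^2)/d_i, a_{i+1} = floor((a_0 + m_{i+1})/d_{i+1}):
  m_1 = 1*6 - 0 = 6, d_1 = (47 - 6^2)/1 = 11/1 = 11, a_1 = floor((6 + 6)/11) = 1.
  m_2 = 11*1 - 6 = 5, d_2 = (47 - 5^2)/11 = 22/11 = 2, a_2 = floor((6 + 5)/2) = 5.
  m_3 = 2*5 - 5 = 5, d_3 = (47 - 5^2)/2 = 22/2 = 11, a_3 = floor((6 + 5)/11) = 1.
  m_4 = 11*1 - 5 = 6, d_4 = (47 - 6^2)/11 = 11/11 = 1, a_4 = floor((6 + 6)/1) = 12.
  m_5 = 1*12 - 6 = 6, d_5 = (47 - 6^2)/1 = 11/1 = 11: (m_5, d_5) = (m_1, d_1) = (6, 11), so from here the quotients repeat a_1, ..., a_4; the period length is 4.
So sqrt(47) = [6; (1, 5, 1, 12)] with period length k = 4.
k is even, so the fundamental solution of x^2 - 47y^2 = 1 is (p_{k-1}, q_{k-1}) = (p_3, q_3); compute convergents through index 3.
Convergents (p_i = a_i*p_{i-1} + p_{i-2}, q_i = a_i*q_{i-1} + q_{i-2} with p_{-2}=0, p_{-1}=1, q_{-2}=1, q_{-1}=0):
  i=0: a_0=6, p_0 = 6*1 + 0 = 6, q_0 = 6*0 + 1 = 1.
  i=1: a_1=1, p_1 = 1*6 + 1 = 7, q_1 = 1*1 + 0 = 1.
  i=2: a_2=5, p_2 = 5*7 + 6 = 41, q_2 = 5*1 + 1 = 6.
  i=3: a_3=1, p_3 = 1*41 + 7 = 48, q_3 = 1*6 + 1 = 7.
Check: 48^2 - 47*7^2 = 2304 - 2303 = 1, so (x, y) = (48, 7) solves the equation, and by the theorem it is the least positive solution.

(x, y) = (48, 7)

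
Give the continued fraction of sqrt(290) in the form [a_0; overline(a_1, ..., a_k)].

[17; overline(34)]

Write x_i = (sqrt(290) + m_i)/d_i with (m_0, d_0) = (0, 1). a_0 = floor(sqrt(290)) = 17, since 17^2 = 289 <= 290 < 324 = 18^2.
Iterate m_{i+1} = d_i*a_i - m_i, d_{i+1} = (290 - m_{i+1}^2)/d_i, a_{i+1} = floor((a_0 + m_{i+1})/d_{i+1}):
  m_1 = 1*17 - 0 = 17, d_1 = (290 - 17^2)/1 = 1/1 = 1, a_1 = floor((17 + 17)/1) = 34.
  m_2 = 1*34 - 17 = 17, d_2 = (290 - 17^2)/1 = 1/1 = 1: (m_2, d_2) = (m_1, d_1) = (17, 1), so from here the quotient a_1 repeats; the period length is 1.
Hence the expansion of sqrt(290) is a_0 = 17 followed by the repeating block 34 (period 1).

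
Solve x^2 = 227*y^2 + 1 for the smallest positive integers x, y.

First expand sqrt(227) as a continued fraction. With x_i = (sqrt(227) + m_i)/d_i and (m_0, d_0) = (0, 1): a_0 = floor(sqrt(227)) = 15, since 15^2 = 225 <= 227 < 256 = 16^2.
Iterate m_{i+1} = d_i*a_i - m_i, d_{i+1} = (227 - m_{i+1}^2)/d_i, a_{i+1} = floor((a_0 + m_{i+1})/d_{i+1}):
  m_1 = 1*15 - 0 = 15, d_1 = (227 - 15^2)/1 = 2/1 = 2, a_1 = floor((15 + 15)/2) = 15.
  m_2 = 2*15 - 15 = 15, d_2 = (227 - 15^2)/2 = 2/2 = 1, a_2 = floor((15 + 15)/1) = 30.
  m_3 = 1*30 - 15 = 15, d_3 = (227 - 15^2)/1 = 2/1 = 2: (m_3, d_3) = (m_1, d_1) = (15, 2), so from here the quotients repeat a_1, a_2; the period length is 2.
So sqrt(227) = [15; (15, 30)] with period length k = 2.
k is even, so the fundamental solution of x^2 - 227y^2 = 1 is (p_{k-1}, q_{k-1}) = (p_1, q_1); compute convergents through index 1.
Convergents (p_i = a_i*p_{i-1} + p_{i-2}, q_i = a_i*q_{i-1} + q_{i-2} with p_{-2}=0, p_{-1}=1, q_{-2}=1, q_{-1}=0):
  i=0: a_0=15, p_0 = 15*1 + 0 = 15, q_0 = 15*0 + 1 = 1.
  i=1: a_1=15, p_1 = 15*15 + 1 = 226, q_1 = 15*1 + 0 = 15.
Check: 226^2 - 227*15^2 = 51076 - 51075 = 1, so (x, y) = (226, 15) solves the equation, and by the theorem it is the least positive solution.

(x, y) = (226, 15)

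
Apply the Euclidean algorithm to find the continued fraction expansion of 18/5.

Run the Euclidean algorithm on 18 and 5; the successive quotients are the partial quotients a_0, a_1, ... (each step inverts the fractional part left over by the previous one):
  18 = 3*5 + 3, so a_0 = 3.
  5 = 1*3 + 2, so a_1 = 1.
  3 = 1*2 + 1, so a_2 = 1.
  2 = 2*1 + 0, so a_3 = 2.
The remainder reaches 0 after 4 divisions, so the expansion has 4 partial quotients, read off in order.

[3; 1, 1, 2]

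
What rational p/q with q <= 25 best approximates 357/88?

Expand x = 357/88 as a continued fraction with the Euclidean algorithm:
  357 = 4*88 + 5, so a_0 = 4.
  88 = 17*5 + 3, so a_1 = 17.
  5 = 1*3 + 2, so a_2 = 1.
  3 = 1*2 + 1, so a_3 = 1.
  2 = 2*1 + 0, so a_4 = 2.
so x = [4; 17, 1, 1, 2].
Convergents (p_i = a_i*p_{i-1} + p_{i-2}, q_i = a_i*q_{i-1} + q_{i-2} with p_{-2}=0, p_{-1}=1, q_{-2}=1, q_{-1}=0), until the denominator exceeds 25:
  i=0: a_0=4, p_0 = 4*1 + 0 = 4, q_0 = 4*0 + 1 = 1.
  i=1: a_1=17, p_1 = 17*4 + 1 = 69, q_1 = 17*1 + 0 = 17.
  i=2: a_2=1, p_2 = 1*69 + 4 = 73, q_2 = 1*17 + 1 = 18.
  i=3: a_3=1, p_3 = 1*73 + 69 = 142, q_3 = 1*18 + 17 = 35.
q_3 = 35 > 25, so the last convergent with denominator <= 25 is p_2/q_2 = 73/18.
The closest fraction with denominator <= 25 is either p_2/q_2 or the intermediate fraction (k*p_2 + p_1)/(k*q_2 + q_1) with the largest k >= 1 whose denominator stays <= 25; these approach x as k grows, and every other convergent or intermediate fraction in range is farther away.
Largest k: floor((25 - q_1)/q_2) = floor((25 - 17)/18) = 0.
Since k = 0, no intermediate fraction beyond p_2/q_2 has denominator <= 25, so the convergent 73/18 is the closest (its error is |357*18 - 73*88|/(88*18) = 2/1584).

73/18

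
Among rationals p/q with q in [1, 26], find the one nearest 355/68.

47/9

Expand x = 355/68 as a continued fraction with the Euclidean algorithm:
  355 = 5*68 + 15, so a_0 = 5.
  68 = 4*15 + 8, so a_1 = 4.
  15 = 1*8 + 7, so a_2 = 1.
  8 = 1*7 + 1, so a_3 = 1.
  7 = 7*1 + 0, so a_4 = 7.
so x = [5; 4, 1, 1, 7].
Convergents (p_i = a_i*p_{i-1} + p_{i-2}, q_i = a_i*q_{i-1} + q_{i-2} with p_{-2}=0, p_{-1}=1, q_{-2}=1, q_{-1}=0), until the denominator exceeds 26:
  i=0: a_0=5, p_0 = 5*1 + 0 = 5, q_0 = 5*0 + 1 = 1.
  i=1: a_1=4, p_1 = 4*5 + 1 = 21, q_1 = 4*1 + 0 = 4.
  i=2: a_2=1, p_2 = 1*21 + 5 = 26, q_2 = 1*4 + 1 = 5.
  i=3: a_3=1, p_3 = 1*26 + 21 = 47, q_3 = 1*5 + 4 = 9.
  i=4: a_4=7, p_4 = 7*47 + 26 = 355, q_4 = 7*9 + 5 = 68.
q_4 = 68 > 26, so the last convergent with denominator <= 26 is p_3/q_3 = 47/9.
The closest fraction with denominator <= 26 is either p_3/q_3 or the intermediate fraction (k*p_3 + p_2)/(k*q_3 + q_2) with the largest k >= 1 whose denominator stays <= 26; these approach x as k grows, and every other convergent or intermediate fraction in range is farther away.
Largest k: floor((26 - q_2)/q_3) = floor((26 - 5)/9) = 2.
That gives (2*47 + 26)/(2*9 + 5) = 120/23.
Compare the errors: |x - 47/9| = |355*9 - 47*68|/(68*9) = 1/612, and |x - 120/23| = |355*23 - 120*68|/(68*23) = 5/1564.
Cross-multiplying, 1*1564 = 1564 < 3060 = 5*612, so 1/612 is smaller: the convergent 47/9 is closer to x than 120/23.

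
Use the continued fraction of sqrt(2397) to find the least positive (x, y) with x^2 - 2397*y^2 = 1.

(x, y) = (58751, 1200)

First expand sqrt(2397) as a continued fraction. With x_i = (sqrt(2397) + m_i)/d_i and (m_0, d_0) = (0, 1): a_0 = floor(sqrt(2397)) = 48, since 48^2 = 2304 <= 2397 < 2401 = 49^2.
Iterate m_{i+1} = d_i*a_i - m_i, d_{i+1} = (2397 - m_{i+1}^2)/d_i, a_{i+1} = floor((a_0 + m_{i+1})/d_{i+1}):
  m_1 = 1*48 - 0 = 48, d_1 = (2397 - 48^2)/1 = 93/1 = 93, a_1 = floor((48 + 48)/93) = 1.
  m_2 = 93*1 - 48 = 45, d_2 = (2397 - 45^2)/93 = 372/93 = 4, a_2 = floor((48 + 45)/4) = 23.
  m_3 = 4*23 - 45 = 47, d_3 = (2397 - 47^2)/4 = 188/4 = 47, a_3 = floor((48 + 47)/47) = 2.
  m_4 = 47*2 - 47 = 47, d_4 = (2397 - 47^2)/47 = 188/47 = 4, a_4 = floor((48 + 47)/4) = 23.
  m_5 = 4*23 - 47 = 45, d_5 = (2397 - 45^2)/4 = 372/4 = 93, a_5 = floor((48 + 45)/93) = 1.
  m_6 = 93*1 - 45 = 48, d_6 = (2397 - 48^2)/93 = 93/93 = 1, a_6 = floor((48 + 48)/1) = 96.
  m_7 = 1*96 - 48 = 48, d_7 = (2397 - 48^2)/1 = 93/1 = 93: (m_7, d_7) = (m_1, d_1) = (48, 93), so from here the quotients repeat a_1, ..., a_6; the period length is 6.
So sqrt(2397) = [48; (1, 23, 2, 23, 1, 96)] with period length k = 6.
k is even, so the fundamental solution of x^2 - 2397y^2 = 1 is (p_{k-1}, q_{k-1}) = (p_5, q_5); compute convergents through index 5.
Convergents (p_i = a_i*p_{i-1} + p_{i-2}, q_i = a_i*q_{i-1} + q_{i-2} with p_{-2}=0, p_{-1}=1, q_{-2}=1, q_{-1}=0):
  i=0: a_0=48, p_0 = 48*1 + 0 = 48, q_0 = 48*0 + 1 = 1.
  i=1: a_1=1, p_1 = 1*48 + 1 = 49, q_1 = 1*1 + 0 = 1.
  i=2: a_2=23, p_2 = 23*49 + 48 = 1175, q_2 = 23*1 + 1 = 24.
  i=3: a_3=2, p_3 = 2*1175 + 49 = 2399, q_3 = 2*24 + 1 = 49.
  i=4: a_4=23, p_4 = 23*2399 + 1175 = 56352, q_4 = 23*49 + 24 = 1151.
  i=5: a_5=1, p_5 = 1*56352 + 2399 = 58751, q_5 = 1*1151 + 49 = 1200.
Check: 58751^2 - 2397*1200^2 = 3451680001 - 3451680000 = 1, so (x, y) = (58751, 1200) solves the equation, and by the theorem it is the least positive solution.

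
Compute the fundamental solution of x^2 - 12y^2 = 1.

(x, y) = (7, 2)

First expand sqrt(12) as a continued fraction. With x_i = (sqrt(12) + m_i)/d_i and (m_0, d_0) = (0, 1): a_0 = floor(sqrt(12)) = 3, since 3^2 = 9 <= 12 < 16 = 4^2.
Iterate m_{i+1} = d_i*a_i - m_i, d_{i+1} = (12 - m_{i+1}^2)/d_i, a_{i+1} = floor((a_0 + m_{i+1})/d_{i+1}):
  m_1 = 1*3 - 0 = 3, d_1 = (12 - 3^2)/1 = 3/1 = 3, a_1 = floor((3 + 3)/3) = 2.
  m_2 = 3*2 - 3 = 3, d_2 = (12 - 3^2)/3 = 3/3 = 1, a_2 = floor((3 + 3)/1) = 6.
  m_3 = 1*6 - 3 = 3, d_3 = (12 - 3^2)/1 = 3/1 = 3: (m_3, d_3) = (m_1, d_1) = (3, 3), so from here the quotients repeat a_1, a_2; the period length is 2.
So sqrt(12) = [3; (2, 6)] with period length k = 2.
k is even, so the fundamental solution of x^2 - 12y^2 = 1 is (p_{k-1}, q_{k-1}) = (p_1, q_1); compute convergents through index 1.
Convergents (p_i = a_i*p_{i-1} + p_{i-2}, q_i = a_i*q_{i-1} + q_{i-2} with p_{-2}=0, p_{-1}=1, q_{-2}=1, q_{-1}=0):
  i=0: a_0=3, p_0 = 3*1 + 0 = 3, q_0 = 3*0 + 1 = 1.
  i=1: a_1=2, p_1 = 2*3 + 1 = 7, q_1 = 2*1 + 0 = 2.
Check: 7^2 - 12*2^2 = 49 - 48 = 1, so (x, y) = (7, 2) solves the equation, and by the theorem it is the least positive solution.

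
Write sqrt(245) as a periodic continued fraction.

Write x_i = (sqrt(245) + m_i)/d_i with (m_0, d_0) = (0, 1). a_0 = floor(sqrt(245)) = 15, since 15^2 = 225 <= 245 < 256 = 16^2.
Iterate m_{i+1} = d_i*a_i - m_i, d_{i+1} = (245 - m_{i+1}^2)/d_i, a_{i+1} = floor((a_0 + m_{i+1})/d_{i+1}):
  m_1 = 1*15 - 0 = 15, d_1 = (245 - 15^2)/1 = 20/1 = 20, a_1 = floor((15 + 15)/20) = 1.
  m_2 = 20*1 - 15 = 5, d_2 = (245 - 5^2)/20 = 220/20 = 11, a_2 = floor((15 + 5)/11) = 1.
  m_3 = 11*1 - 5 = 6, d_3 = (245 - 6^2)/11 = 209/11 = 19, a_3 = floor((15 + 6)/19) = 1.
  m_4 = 19*1 - 6 = 13, d_4 = (245 - 13^2)/19 = 76/19 = 4, a_4 = floor((15 + 13)/4) = 7.
  m_5 = 4*7 - 13 = 15, d_5 = (245 - 15^2)/4 = 20/4 = 5, a_5 = floor((15 + 15)/5) = 6.
  m_6 = 5*6 - 15 = 15, d_6 = (245 - 15^2)/5 = 20/5 = 4, a_6 = floor((15 + 15)/4) = 7.
  m_7 = 4*7 - 15 = 13, d_7 = (245 - 13^2)/4 = 76/4 = 19, a_7 = floor((15 + 13)/19) = 1.
  m_8 = 19*1 - 13 = 6, d_8 = (245 - 6^2)/19 = 209/19 = 11, a_8 = floor((15 + 6)/11) = 1.
  m_9 = 11*1 - 6 = 5, d_9 = (245 - 5^2)/11 = 220/11 = 20, a_9 = floor((15 + 5)/20) = 1.
  m_10 = 20*1 - 5 = 15, d_10 = (245 - 15^2)/20 = 20/20 = 1, a_10 = floor((15 + 15)/1) = 30.
  m_11 = 1*30 - 15 = 15, d_11 = (245 - 15^2)/1 = 20/1 = 20: (m_11, d_11) = (m_1, d_1) = (15, 20), so from here the quotients repeat a_1, ..., a_10; the period length is 10.
Hence the expansion of sqrt(245) is a_0 = 15 followed by the repeating block 1, 1, 1, 7, 6, 7, 1, 1, 1, 30 (period 10).

[15; (1, 1, 1, 7, 6, 7, 1, 1, 1, 30)]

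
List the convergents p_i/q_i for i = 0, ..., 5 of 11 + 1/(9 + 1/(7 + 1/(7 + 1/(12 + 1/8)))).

11/1, 100/9, 711/64, 5077/457, 61635/5548, 498157/44841

Using the convergent recurrence p_i = a_i*p_{i-1} + p_{i-2}, q_i = a_i*q_{i-1} + q_{i-2} with p_{-2}=0, p_{-1}=1, q_{-2}=1, q_{-1}=0:
  i=0: a_0=11, p_0 = 11*1 + 0 = 11, q_0 = 11*0 + 1 = 1.
  i=1: a_1=9, p_1 = 9*11 + 1 = 100, q_1 = 9*1 + 0 = 9.
  i=2: a_2=7, p_2 = 7*100 + 11 = 711, q_2 = 7*9 + 1 = 64.
  i=3: a_3=7, p_3 = 7*711 + 100 = 5077, q_3 = 7*64 + 9 = 457.
  i=4: a_4=12, p_4 = 12*5077 + 711 = 61635, q_4 = 12*457 + 64 = 5548.
  i=5: a_5=8, p_5 = 8*61635 + 5077 = 498157, q_5 = 8*5548 + 457 = 44841.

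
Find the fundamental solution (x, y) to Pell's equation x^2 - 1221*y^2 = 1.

(x, y) = (21385, 612)

First expand sqrt(1221) as a continued fraction. With x_i = (sqrt(1221) + m_i)/d_i and (m_0, d_0) = (0, 1): a_0 = floor(sqrt(1221)) = 34, since 34^2 = 1156 <= 1221 < 1225 = 35^2.
Iterate m_{i+1} = d_i*a_i - m_i, d_{i+1} = (1221 - m_{i+1}^2)/d_i, a_{i+1} = floor((a_0 + m_{i+1})/d_{i+1}):
  m_1 = 1*34 - 0 = 34, d_1 = (1221 - 34^2)/1 = 65/1 = 65, a_1 = floor((34 + 34)/65) = 1.
  m_2 = 65*1 - 34 = 31, d_2 = (1221 - 31^2)/65 = 260/65 = 4, a_2 = floor((34 + 31)/4) = 16.
  m_3 = 4*16 - 31 = 33, d_3 = (1221 - 33^2)/4 = 132/4 = 33, a_3 = floor((34 + 33)/33) = 2.
  m_4 = 33*2 - 33 = 33, d_4 = (1221 - 33^2)/33 = 132/33 = 4, a_4 = floor((34 + 33)/4) = 16.
  m_5 = 4*16 - 33 = 31, d_5 = (1221 - 31^2)/4 = 260/4 = 65, a_5 = floor((34 + 31)/65) = 1.
  m_6 = 65*1 - 31 = 34, d_6 = (1221 - 34^2)/65 = 65/65 = 1, a_6 = floor((34 + 34)/1) = 68.
  m_7 = 1*68 - 34 = 34, d_7 = (1221 - 34^2)/1 = 65/1 = 65: (m_7, d_7) = (m_1, d_1) = (34, 65), so from here the quotients repeat a_1, ..., a_6; the period length is 6.
So sqrt(1221) = [34; (1, 16, 2, 16, 1, 68)] with period length k = 6.
k is even, so the fundamental solution of x^2 - 1221y^2 = 1 is (p_{k-1}, q_{k-1}) = (p_5, q_5); compute convergents through index 5.
Convergents (p_i = a_i*p_{i-1} + p_{i-2}, q_i = a_i*q_{i-1} + q_{i-2} with p_{-2}=0, p_{-1}=1, q_{-2}=1, q_{-1}=0):
  i=0: a_0=34, p_0 = 34*1 + 0 = 34, q_0 = 34*0 + 1 = 1.
  i=1: a_1=1, p_1 = 1*34 + 1 = 35, q_1 = 1*1 + 0 = 1.
  i=2: a_2=16, p_2 = 16*35 + 34 = 594, q_2 = 16*1 + 1 = 17.
  i=3: a_3=2, p_3 = 2*594 + 35 = 1223, q_3 = 2*17 + 1 = 35.
  i=4: a_4=16, p_4 = 16*1223 + 594 = 20162, q_4 = 16*35 + 17 = 577.
  i=5: a_5=1, p_5 = 1*20162 + 1223 = 21385, q_5 = 1*577 + 35 = 612.
Check: 21385^2 - 1221*612^2 = 457318225 - 457318224 = 1, so (x, y) = (21385, 612) solves the equation, and by the theorem it is the least positive solution.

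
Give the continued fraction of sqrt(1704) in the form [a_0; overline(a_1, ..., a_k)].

Write x_i = (sqrt(1704) + m_i)/d_i with (m_0, d_0) = (0, 1). a_0 = floor(sqrt(1704)) = 41, since 41^2 = 1681 <= 1704 < 1764 = 42^2.
Iterate m_{i+1} = d_i*a_i - m_i, d_{i+1} = (1704 - m_{i+1}^2)/d_i, a_{i+1} = floor((a_0 + m_{i+1})/d_{i+1}):
  m_1 = 1*41 - 0 = 41, d_1 = (1704 - 41^2)/1 = 23/1 = 23, a_1 = floor((41 + 41)/23) = 3.
  m_2 = 23*3 - 41 = 28, d_2 = (1704 - 28^2)/23 = 920/23 = 40, a_2 = floor((41 + 28)/40) = 1.
  m_3 = 40*1 - 28 = 12, d_3 = (1704 - 12^2)/40 = 1560/40 = 39, a_3 = floor((41 + 12)/39) = 1.
  m_4 = 39*1 - 12 = 27, d_4 = (1704 - 27^2)/39 = 975/39 = 25, a_4 = floor((41 + 27)/25) = 2.
  m_5 = 25*2 - 27 = 23, d_5 = (1704 - 23^2)/25 = 1175/25 = 47, a_5 = floor((41 + 23)/47) = 1.
  m_6 = 47*1 - 23 = 24, d_6 = (1704 - 24^2)/47 = 1128/47 = 24, a_6 = floor((41 + 24)/24) = 2.
  m_7 = 24*2 - 24 = 24, d_7 = (1704 - 24^2)/24 = 1128/24 = 47, a_7 = floor((41 + 24)/47) = 1.
  m_8 = 47*1 - 24 = 23, d_8 = (1704 - 23^2)/47 = 1175/47 = 25, a_8 = floor((41 + 23)/25) = 2.
  m_9 = 25*2 - 23 = 27, d_9 = (1704 - 27^2)/25 = 975/25 = 39, a_9 = floor((41 + 27)/39) = 1.
  m_10 = 39*1 - 27 = 12, d_10 = (1704 - 12^2)/39 = 1560/39 = 40, a_10 = floor((41 + 12)/40) = 1.
  m_11 = 40*1 - 12 = 28, d_11 = (1704 - 28^2)/40 = 920/40 = 23, a_11 = floor((41 + 28)/23) = 3.
  m_12 = 23*3 - 28 = 41, d_12 = (1704 - 41^2)/23 = 23/23 = 1, a_12 = floor((41 + 41)/1) = 82.
  m_13 = 1*82 - 41 = 41, d_13 = (1704 - 41^2)/1 = 23/1 = 23: (m_13, d_13) = (m_1, d_1) = (41, 23), so from here the quotients repeat a_1, ..., a_12; the period length is 12.
Hence the expansion of sqrt(1704) is a_0 = 41 followed by the repeating block 3, 1, 1, 2, 1, 2, 1, 2, 1, 1, 3, 82 (period 12).

[41; overline(3, 1, 1, 2, 1, 2, 1, 2, 1, 1, 3, 82)]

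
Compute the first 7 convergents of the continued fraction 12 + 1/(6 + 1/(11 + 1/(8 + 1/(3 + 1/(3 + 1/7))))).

Using the convergent recurrence p_i = a_i*p_{i-1} + p_{i-2}, q_i = a_i*q_{i-1} + q_{i-2} with p_{-2}=0, p_{-1}=1, q_{-2}=1, q_{-1}=0:
  i=0: a_0=12, p_0 = 12*1 + 0 = 12, q_0 = 12*0 + 1 = 1.
  i=1: a_1=6, p_1 = 6*12 + 1 = 73, q_1 = 6*1 + 0 = 6.
  i=2: a_2=11, p_2 = 11*73 + 12 = 815, q_2 = 11*6 + 1 = 67.
  i=3: a_3=8, p_3 = 8*815 + 73 = 6593, q_3 = 8*67 + 6 = 542.
  i=4: a_4=3, p_4 = 3*6593 + 815 = 20594, q_4 = 3*542 + 67 = 1693.
  i=5: a_5=3, p_5 = 3*20594 + 6593 = 68375, q_5 = 3*1693 + 542 = 5621.
  i=6: a_6=7, p_6 = 7*68375 + 20594 = 499219, q_6 = 7*5621 + 1693 = 41040.

12/1, 73/6, 815/67, 6593/542, 20594/1693, 68375/5621, 499219/41040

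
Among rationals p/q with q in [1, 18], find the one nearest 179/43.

Expand x = 179/43 as a continued fraction with the Euclidean algorithm:
  179 = 4*43 + 7, so a_0 = 4.
  43 = 6*7 + 1, so a_1 = 6.
  7 = 7*1 + 0, so a_2 = 7.
so x = [4; 6, 7].
Convergents (p_i = a_i*p_{i-1} + p_{i-2}, q_i = a_i*q_{i-1} + q_{i-2} with p_{-2}=0, p_{-1}=1, q_{-2}=1, q_{-1}=0), until the denominator exceeds 18:
  i=0: a_0=4, p_0 = 4*1 + 0 = 4, q_0 = 4*0 + 1 = 1.
  i=1: a_1=6, p_1 = 6*4 + 1 = 25, q_1 = 6*1 + 0 = 6.
  i=2: a_2=7, p_2 = 7*25 + 4 = 179, q_2 = 7*6 + 1 = 43.
q_2 = 43 > 18, so the last convergent with denominator <= 18 is p_1/q_1 = 25/6.
The closest fraction with denominator <= 18 is either p_1/q_1 or the intermediate fraction (k*p_1 + p_0)/(k*q_1 + q_0) with the largest k >= 1 whose denominator stays <= 18; these approach x as k grows, and every other convergent or intermediate fraction in range is farther away.
Largest k: floor((18 - q_0)/q_1) = floor((18 - 1)/6) = 2.
That gives (2*25 + 4)/(2*6 + 1) = 54/13.
Compare the errors: |x - 25/6| = |179*6 - 25*43|/(43*6) = 1/258, and |x - 54/13| = |179*13 - 54*43|/(43*13) = 5/559.
Cross-multiplying, 1*559 = 559 < 1290 = 5*258, so 1/258 is smaller: the convergent 25/6 is closer to x than 54/13.

25/6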